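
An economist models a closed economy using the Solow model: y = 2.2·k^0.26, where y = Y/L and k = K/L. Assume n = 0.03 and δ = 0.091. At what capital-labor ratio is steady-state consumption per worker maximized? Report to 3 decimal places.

k_gold ≈ 8.159

Break-even investment rate: n + δ = 0.03 + 0.091 = 0.121.
Maximizing c = f(k) − (n+δ)·k gives f'(k) = n+δ, i.e. 0.26·2.2·k^(0.26−1) = 0.121, so k_gold = (0.26·2.2/0.121)^(1/0.74) ≈ 8.1590.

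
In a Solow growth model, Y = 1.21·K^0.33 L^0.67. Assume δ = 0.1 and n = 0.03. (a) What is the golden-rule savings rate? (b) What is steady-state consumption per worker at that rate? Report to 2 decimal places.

The effective depreciation rate is n + δ = 0.03 + 0.1 = 0.13.
For Cobb-Douglas, s_gold equals capital's share: s_gold = 0.33.
Golden rule sets MPK = n+δ: 0.33·1.21·k^(0.33−1) = 0.13, so k_gold = (0.33·1.21/0.13)^(1/0.67) ≈ 5.3382.
y_gold = 1.21·5.3382^0.33 ≈ 2.1029; c_gold = (1−0.33)·y_gold ≈ 1.4090.

(a) s_gold = 0.33; (b) c_gold ≈ 1.41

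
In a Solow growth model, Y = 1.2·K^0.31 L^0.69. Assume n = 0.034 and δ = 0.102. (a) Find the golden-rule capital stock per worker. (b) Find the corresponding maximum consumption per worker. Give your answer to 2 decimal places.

Break-even investment rate: n + δ = 0.034 + 0.102 = 0.136.
Golden rule sets MPK = n+δ: 0.31·1.2·k^(0.31−1) = 0.136, so k_gold = (0.31·1.2/0.136)^(1/0.69) ≈ 4.2987.
y_gold = 1.2·4.2987^0.31 ≈ 1.8859; c_gold = y_gold − 0.136·k_gold ≈ 1.3013.

(a) k_gold ≈ 4.30; (b) c_gold ≈ 1.30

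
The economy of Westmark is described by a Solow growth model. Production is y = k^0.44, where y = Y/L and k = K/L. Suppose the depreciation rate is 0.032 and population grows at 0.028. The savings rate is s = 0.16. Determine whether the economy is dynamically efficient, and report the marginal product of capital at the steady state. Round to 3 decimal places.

dynamically efficient; MPK ≈ 0.165

The effective depreciation rate is n + δ = 0.028 + 0.032 = 0.06.
Steady-state k*: s·k^0.44 = 0.06·k gives k* = (0.16/0.06)^(1/0.56) ≈ 5.7631.
MPK = 0.44·5.7631^(-0.56) ≈ 0.1650.
MPK > n+δ = 0.06, so the economy is dynamically efficient (under-saving).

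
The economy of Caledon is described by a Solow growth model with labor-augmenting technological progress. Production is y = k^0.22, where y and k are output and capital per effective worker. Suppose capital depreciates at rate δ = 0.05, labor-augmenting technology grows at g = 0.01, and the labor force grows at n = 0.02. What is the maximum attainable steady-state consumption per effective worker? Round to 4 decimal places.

n + g + δ = 0.02 + 0.01 + 0.05 = 0.08.
At the golden rule the marginal product of capital equals n+g+δ: 0.22·k^(0.22−1) = 0.08. Solving, k_gold = (0.22/0.08)^(1/0.78) ≈ 3.6580.
y_gold = 3.6580^0.22 ≈ 1.3302.
c_gold = y_gold − (n+g+δ)·k_gold = 1.3302 − 0.08·3.6580 ≈ 1.0375.

c_gold ≈ 1.0375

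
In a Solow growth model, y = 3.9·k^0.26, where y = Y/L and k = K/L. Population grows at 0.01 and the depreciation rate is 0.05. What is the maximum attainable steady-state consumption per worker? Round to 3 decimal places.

c_gold ≈ 7.793

n + δ = 0.01 + 0.05 = 0.06.
At the golden rule the marginal product of capital equals n+δ: 0.26·3.9·k^(0.26−1) = 0.06. Solving, k_gold = (0.26·3.9/0.06)^(1/0.74) ≈ 45.6359.
y_gold = 3.9·45.6359^0.26 ≈ 10.5314.
c_gold = y_gold − (n+δ)·k_gold = 10.5314 − 0.06·45.6359 ≈ 7.7932.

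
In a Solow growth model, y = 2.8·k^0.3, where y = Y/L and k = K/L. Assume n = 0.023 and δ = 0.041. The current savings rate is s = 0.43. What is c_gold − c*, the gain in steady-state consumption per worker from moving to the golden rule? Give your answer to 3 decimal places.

Capital per worker breaks even when investment replaces (n + δ)·k; here n + δ = 0.064.
Current steady state (s = 0.43): k* = (0.43·2.8/0.064)^(1/0.7) ≈ 66.1665, y* = 2.8·66.1665^0.3 ≈ 9.8480, c* = (1−0.43)·9.8480 ≈ 5.6134.
At the golden rule the marginal product of capital equals n+δ: 0.3·2.8·k^(0.3−1) = 0.064. Solving, k_gold = (0.3·2.8/0.064)^(1/0.7) ≈ 39.5626.
y_gold = 2.8·39.5626^0.3 ≈ 8.4400, c_gold = y_gold − 0.064·k_gold ≈ 5.9080.
Gain: Δc = 5.9080 − 5.6134 ≈ 0.2946.

Δc ≈ 0.295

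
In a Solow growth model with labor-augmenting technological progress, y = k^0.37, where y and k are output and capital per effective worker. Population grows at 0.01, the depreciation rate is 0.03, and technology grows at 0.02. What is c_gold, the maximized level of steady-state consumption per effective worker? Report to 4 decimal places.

The effective depreciation rate is n + g + δ = 0.01 + 0.02 + 0.03 = 0.06.
Maximizing c = f(k) − (n+g+δ)·k gives f'(k) = n+g+δ, i.e. 0.37·k^(0.37−1) = 0.06, so k_gold = (0.37/0.06)^(1/0.63) ≈ 17.9493.
y_gold = 17.9493^0.37 ≈ 2.9107.
c_gold = y_gold − (n+g+δ)·k_gold = 2.9107 − 0.06·17.9493 ≈ 1.8337.

c_gold ≈ 1.8337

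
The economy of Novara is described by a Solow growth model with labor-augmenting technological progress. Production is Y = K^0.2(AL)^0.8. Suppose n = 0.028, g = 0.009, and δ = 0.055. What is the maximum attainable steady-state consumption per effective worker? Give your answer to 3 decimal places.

The effective depreciation rate is n + g + δ = 0.028 + 0.009 + 0.055 = 0.092.
Setting f'(k) = n+g+δ gives 0.2·k^(0.2−1) = 0.092, hence k_gold = (0.2/0.092)^(1/0.8) ≈ 2.6397.
y_gold = 2.6397^0.2 ≈ 1.2143.
c_gold = y_gold − (n+g+δ)·k_gold = 1.2143 − 0.092·2.6397 ≈ 0.9714.

c_gold ≈ 0.971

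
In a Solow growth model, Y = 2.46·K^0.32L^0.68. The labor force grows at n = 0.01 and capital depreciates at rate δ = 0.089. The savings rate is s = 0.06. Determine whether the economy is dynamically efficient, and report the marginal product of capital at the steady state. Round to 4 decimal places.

The effective depreciation rate is n + δ = 0.01 + 0.089 = 0.099.
Steady-state k*: s·A·k^0.32 = 0.099·k gives k* = (0.06·2.46/0.099)^(1/0.68) ≈ 1.7992.
MPK = 0.32·2.46·1.7992^(-0.68) ≈ 0.5280.
MPK > n+δ = 0.099, so the economy is dynamically efficient (under-saving).

dynamically efficient; MPK ≈ 0.5280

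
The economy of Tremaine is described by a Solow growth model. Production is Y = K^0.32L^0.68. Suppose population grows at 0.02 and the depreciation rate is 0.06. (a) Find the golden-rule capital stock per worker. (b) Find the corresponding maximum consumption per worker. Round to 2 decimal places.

Break-even investment rate: n + δ = 0.02 + 0.06 = 0.08.
Maximizing c = f(k) − (n+δ)·k gives f'(k) = n+δ, i.e. 0.32·k^(0.32−1) = 0.08, so k_gold = (0.32/0.08)^(1/0.68) ≈ 7.6804.
y_gold = 7.6804^0.32 ≈ 1.9201; c_gold = y_gold − 0.08·k_gold ≈ 1.3057.

(a) k_gold ≈ 7.68; (b) c_gold ≈ 1.31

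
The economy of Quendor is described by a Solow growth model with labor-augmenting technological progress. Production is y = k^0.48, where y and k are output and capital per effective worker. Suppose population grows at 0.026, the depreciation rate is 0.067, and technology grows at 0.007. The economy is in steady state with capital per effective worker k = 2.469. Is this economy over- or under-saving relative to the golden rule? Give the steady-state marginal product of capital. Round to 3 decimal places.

Break-even investment rate: n + g + δ = 0.026 + 0.007 + 0.067 = 0.1.
MPK = 0.48·k^(0.48−1) = 0.48·2.469^(-0.52) ≈ 0.3000.
MPK > 0.1, so the economy is dynamically efficient (under-saving).

under-saving; MPK ≈ 0.300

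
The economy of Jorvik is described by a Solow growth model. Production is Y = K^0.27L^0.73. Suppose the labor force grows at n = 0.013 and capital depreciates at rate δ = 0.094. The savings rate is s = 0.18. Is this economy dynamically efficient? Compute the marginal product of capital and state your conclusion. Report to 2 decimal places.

The effective depreciation rate is n + δ = 0.013 + 0.094 = 0.107.
Steady-state k*: s·k^0.27 = 0.107·k gives k* = (0.18/0.107)^(1/0.73) ≈ 2.0391.
MPK = 0.27·2.0391^(-0.73) ≈ 0.1605.
MPK > n+δ = 0.107, so the economy is dynamically efficient (under-saving).

dynamically efficient; MPK ≈ 0.16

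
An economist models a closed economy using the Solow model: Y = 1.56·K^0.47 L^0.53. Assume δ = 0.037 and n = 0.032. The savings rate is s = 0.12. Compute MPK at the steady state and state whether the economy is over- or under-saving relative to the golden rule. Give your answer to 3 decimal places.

Capital per worker breaks even when investment replaces (n + δ)·k; here n + δ = 0.069.
Steady-state k*: s·A·k^0.47 = 0.069·k gives k* = (0.12·1.56/0.069)^(1/0.53) ≈ 6.5742.
MPK = 0.47·1.56·6.5742^(-0.53) ≈ 0.2702.
MPK > n+δ = 0.069, so the economy is dynamically efficient (under-saving).

under-saving; MPK ≈ 0.270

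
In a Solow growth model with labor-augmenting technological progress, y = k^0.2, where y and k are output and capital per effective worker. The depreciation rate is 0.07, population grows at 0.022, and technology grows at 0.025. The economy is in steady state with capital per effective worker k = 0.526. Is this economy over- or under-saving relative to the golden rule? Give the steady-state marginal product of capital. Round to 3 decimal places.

The effective depreciation rate is n + g + δ = 0.022 + 0.025 + 0.07 = 0.117.
MPK = 0.2·k^(0.2−1) = 0.2·0.526^(-0.8) ≈ 0.3344.
MPK > 0.117, so the economy is dynamically efficient (under-saving).

under-saving; MPK ≈ 0.334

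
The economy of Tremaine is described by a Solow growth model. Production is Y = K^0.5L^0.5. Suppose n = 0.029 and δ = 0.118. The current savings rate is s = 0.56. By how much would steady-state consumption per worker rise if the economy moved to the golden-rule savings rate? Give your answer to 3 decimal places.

Δc ≈ 0.024

Break-even investment rate: n + δ = 0.029 + 0.118 = 0.147.
Current steady state (s = 0.56): k* = (0.56/0.147)^(1/0.5) ≈ 14.5125, y* = 14.5125^0.5 ≈ 3.8095, c* = (1−0.56)·3.8095 ≈ 1.6762.
Maximizing c = f(k) − (n+δ)·k gives f'(k) = n+δ, i.e. 0.5·k^(0.5−1) = 0.147, so k_gold = (0.5/0.147)^(1/0.5) ≈ 11.5693.
y_gold = 11.5693^0.5 ≈ 3.4014, c_gold = y_gold − 0.147·k_gold ≈ 1.7007.
Gain: Δc = 1.7007 − 1.6762 ≈ 0.0245.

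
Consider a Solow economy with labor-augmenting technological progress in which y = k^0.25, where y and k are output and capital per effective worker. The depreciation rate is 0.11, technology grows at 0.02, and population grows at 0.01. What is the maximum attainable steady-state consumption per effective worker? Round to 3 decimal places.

c_gold ≈ 0.910

The effective depreciation rate is n + g + δ = 0.01 + 0.02 + 0.11 = 0.14.
Golden rule sets MPK = n+g+δ: 0.25·k^(0.25−1) = 0.14, so k_gold = (0.25/0.14)^(1/0.75) ≈ 2.1665.
y_gold = 2.1665^0.25 ≈ 1.2132.
c_gold = y_gold − (n+g+δ)·k_gold = 1.2132 − 0.14·2.1665 ≈ 0.9099.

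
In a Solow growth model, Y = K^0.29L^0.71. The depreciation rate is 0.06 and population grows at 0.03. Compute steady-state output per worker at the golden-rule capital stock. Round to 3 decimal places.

y_gold ≈ 1.613

Break-even investment rate: n + δ = 0.03 + 0.06 = 0.09.
Setting f'(k) = n+δ gives 0.29·k^(0.29−1) = 0.09, hence k_gold = (0.29/0.09)^(1/0.71) ≈ 5.1965.
Output: y_gold = k_gold^0.29 = 5.1965^0.29 ≈ 1.6127.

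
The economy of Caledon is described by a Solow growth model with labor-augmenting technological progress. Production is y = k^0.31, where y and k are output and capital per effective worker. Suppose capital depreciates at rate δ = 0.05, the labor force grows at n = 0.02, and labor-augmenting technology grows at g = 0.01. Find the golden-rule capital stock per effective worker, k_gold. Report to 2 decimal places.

k_gold ≈ 7.12

Break-even investment rate: n + g + δ = 0.02 + 0.01 + 0.05 = 0.08.
At the golden rule the marginal product of capital equals n+g+δ: 0.31·k^(0.31−1) = 0.08. Solving, k_gold = (0.31/0.08)^(1/0.69) ≈ 7.1214.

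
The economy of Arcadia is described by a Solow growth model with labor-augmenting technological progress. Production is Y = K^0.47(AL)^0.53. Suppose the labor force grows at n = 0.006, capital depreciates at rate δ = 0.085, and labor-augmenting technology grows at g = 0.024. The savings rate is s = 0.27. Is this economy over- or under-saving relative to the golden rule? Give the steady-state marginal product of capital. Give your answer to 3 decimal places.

The effective depreciation rate is n + g + δ = 0.006 + 0.024 + 0.085 = 0.115.
Steady-state k*: s·k^0.47 = 0.115·k gives k* = (0.27/0.115)^(1/0.53) ≈ 5.0046.
MPK = 0.47·5.0046^(-0.53) ≈ 0.2002.
MPK > n+g+δ = 0.115, so the economy is dynamically efficient (under-saving).

under-saving; MPK ≈ 0.200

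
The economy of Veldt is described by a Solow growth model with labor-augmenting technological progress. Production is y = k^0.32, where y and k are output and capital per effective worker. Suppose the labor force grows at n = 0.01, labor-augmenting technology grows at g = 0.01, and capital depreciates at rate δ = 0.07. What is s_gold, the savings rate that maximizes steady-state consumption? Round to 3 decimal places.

s_gold = 0.320

Break-even investment rate: n + g + δ = 0.01 + 0.01 + 0.07 = 0.09.
At the golden rule MPK = n+g+δ, and in any Cobb-Douglas steady state s = (n+g+δ)·k/y = MPK·k/y = capital's share 0.32.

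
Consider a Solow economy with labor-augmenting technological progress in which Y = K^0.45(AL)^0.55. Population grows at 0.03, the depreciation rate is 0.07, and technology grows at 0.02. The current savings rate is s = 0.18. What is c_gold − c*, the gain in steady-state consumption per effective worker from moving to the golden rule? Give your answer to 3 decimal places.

Δc ≈ 0.479

n + g + δ = 0.03 + 0.02 + 0.07 = 0.12.
Current steady state (s = 0.18): k* = (0.18/0.12)^(1/0.55) ≈ 2.0901, y* = 2.0901^0.45 ≈ 1.3934, c* = (1−0.18)·1.3934 ≈ 1.1426.
Setting f'(k) = n+g+δ gives 0.45·k^(0.45−1) = 0.12, hence k_gold = (0.45/0.12)^(1/0.55) ≈ 11.0584.
y_gold = 11.0584^0.45 ≈ 2.9489, c_gold = y_gold − 0.12·k_gold ≈ 1.6219.
Gain: Δc = 1.6219 − 1.1426 ≈ 0.4793.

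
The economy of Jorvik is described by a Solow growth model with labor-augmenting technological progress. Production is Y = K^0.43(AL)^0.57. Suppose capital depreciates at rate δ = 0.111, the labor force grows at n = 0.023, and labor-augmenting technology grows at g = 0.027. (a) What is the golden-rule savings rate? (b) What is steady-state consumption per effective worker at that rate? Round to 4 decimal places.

Break-even investment rate: n + g + δ = 0.023 + 0.027 + 0.111 = 0.161.
For Cobb-Douglas, s_gold equals capital's share: s_gold = 0.43.
Maximizing c = f(k) − (n+g+δ)·k gives f'(k) = n+g+δ, i.e. 0.43·k^(0.43−1) = 0.161, so k_gold = (0.43/0.161)^(1/0.57) ≈ 5.6040.
y_gold = 5.6040^0.43 ≈ 2.0982; c_gold = (1−0.43)·y_gold ≈ 1.1960.

(a) s_gold = 0.4300; (b) c_gold ≈ 1.1960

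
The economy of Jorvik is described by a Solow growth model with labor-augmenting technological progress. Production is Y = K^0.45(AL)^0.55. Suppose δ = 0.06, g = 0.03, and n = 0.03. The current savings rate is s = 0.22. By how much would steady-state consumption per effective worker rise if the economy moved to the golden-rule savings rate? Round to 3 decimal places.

Break-even investment rate: n + g + δ = 0.03 + 0.03 + 0.06 = 0.12.
Current steady state (s = 0.22): k* = (0.22/0.12)^(1/0.55) ≈ 3.0104, y* = 3.0104^0.45 ≈ 1.6420, c* = (1−0.22)·1.6420 ≈ 1.2808.
Maximizing c = f(k) − (n+g+δ)·k gives f'(k) = n+g+δ, i.e. 0.45·k^(0.45−1) = 0.12, so k_gold = (0.45/0.12)^(1/0.55) ≈ 11.0584.
y_gold = 11.0584^0.45 ≈ 2.9489, c_gold = y_gold − 0.12·k_gold ≈ 1.6219.
Gain: Δc = 1.6219 − 1.2808 ≈ 0.3411.

Δc ≈ 0.341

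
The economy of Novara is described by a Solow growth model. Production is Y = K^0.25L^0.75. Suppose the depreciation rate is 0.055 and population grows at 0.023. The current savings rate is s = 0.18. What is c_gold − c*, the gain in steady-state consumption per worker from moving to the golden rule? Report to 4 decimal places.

Capital per worker breaks even when investment replaces (n + δ)·k; here n + δ = 0.078.
Current steady state (s = 0.18): k* = (0.18/0.078)^(1/0.75) ≈ 3.0496, y* = 3.0496^0.25 ≈ 1.3215, c* = (1−0.18)·1.3215 ≈ 1.0836.
Maximizing c = f(k) − (n+δ)·k gives f'(k) = n+δ, i.e. 0.25·k^(0.25−1) = 0.078, so k_gold = (0.25/0.078)^(1/0.75) ≈ 4.7256.
y_gold = 4.7256^0.25 ≈ 1.4744, c_gold = y_gold − 0.078·k_gold ≈ 1.1058.
Gain: Δc = 1.1058 − 1.0836 ≈ 0.0222.

Δc ≈ 0.0222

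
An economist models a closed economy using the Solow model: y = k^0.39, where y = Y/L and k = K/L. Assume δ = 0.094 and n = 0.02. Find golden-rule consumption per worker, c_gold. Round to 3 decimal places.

Capital per worker breaks even when investment replaces (n + δ)·k; here n + δ = 0.114.
Maximizing c = f(k) − (n+δ)·k gives f'(k) = n+δ, i.e. 0.39·k^(0.39−1) = 0.114, so k_gold = (0.39/0.114)^(1/0.61) ≈ 7.5105.
y_gold = 7.5105^0.39 ≈ 2.1954.
c_gold = y_gold − (n+δ)·k_gold = 2.1954 − 0.114·7.5105 ≈ 1.3392.

c_gold ≈ 1.339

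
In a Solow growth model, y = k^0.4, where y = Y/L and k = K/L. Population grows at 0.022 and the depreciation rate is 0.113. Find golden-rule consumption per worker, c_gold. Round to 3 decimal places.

c_gold ≈ 1.238

Capital per worker breaks even when investment replaces (n + δ)·k; here n + δ = 0.135.
Golden rule sets MPK = n+δ: 0.4·k^(0.4−1) = 0.135, so k_gold = (0.4/0.135)^(1/0.6) ≈ 6.1124.
y_gold = 6.1124^0.4 ≈ 2.0629.
c_gold = y_gold − (n+δ)·k_gold = 2.0629 − 0.135·6.1124 ≈ 1.2378.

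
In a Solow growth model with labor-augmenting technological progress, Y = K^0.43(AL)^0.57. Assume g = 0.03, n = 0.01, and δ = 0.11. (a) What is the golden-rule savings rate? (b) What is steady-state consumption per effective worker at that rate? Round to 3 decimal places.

(a) s_gold = 0.430; (b) c_gold ≈ 1.262

n + g + δ = 0.01 + 0.03 + 0.11 = 0.15.
For Cobb-Douglas, s_gold equals capital's share: s_gold = 0.43.
At the golden rule the marginal product of capital equals n+g+δ: 0.43·k^(0.43−1) = 0.15. Solving, k_gold = (0.43/0.15)^(1/0.57) ≈ 6.3448.
y_gold = 6.3448^0.43 ≈ 2.2133; c_gold = (1−0.43)·y_gold ≈ 1.2616.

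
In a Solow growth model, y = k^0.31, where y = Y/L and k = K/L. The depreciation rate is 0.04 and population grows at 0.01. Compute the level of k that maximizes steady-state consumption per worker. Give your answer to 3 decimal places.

k_gold ≈ 14.073

n + δ = 0.01 + 0.04 = 0.05.
At the golden rule the marginal product of capital equals n+δ: 0.31·k^(0.31−1) = 0.05. Solving, k_gold = (0.31/0.05)^(1/0.69) ≈ 14.0732.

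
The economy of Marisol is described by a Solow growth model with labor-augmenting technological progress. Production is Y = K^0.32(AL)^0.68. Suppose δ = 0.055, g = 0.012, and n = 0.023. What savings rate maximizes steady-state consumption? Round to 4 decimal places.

The effective depreciation rate is n + g + δ = 0.023 + 0.012 + 0.055 = 0.09.
At the golden rule MPK = n+g+δ, and in any Cobb-Douglas steady state s = (n+g+δ)·k/y = MPK·k/y = capital's share 0.32.

s_gold = 0.3200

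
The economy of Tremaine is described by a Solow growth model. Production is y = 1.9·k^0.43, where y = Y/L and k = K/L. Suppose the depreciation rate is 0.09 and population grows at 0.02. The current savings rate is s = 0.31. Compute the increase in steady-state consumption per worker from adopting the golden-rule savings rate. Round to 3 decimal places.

Δc ≈ 0.267

Break-even investment rate: n + δ = 0.02 + 0.09 = 0.11.
Current steady state (s = 0.31): k* = (0.31·1.9/0.11)^(1/0.57) ≈ 18.9872, y* = 1.9·18.9872^0.43 ≈ 6.7374, c* = (1−0.31)·6.7374 ≈ 4.6488.
Maximizing c = f(k) − (n+δ)·k gives f'(k) = n+δ, i.e. 0.43·1.9·k^(0.43−1) = 0.11, so k_gold = (0.43·1.9/0.11)^(1/0.57) ≈ 33.7109.
y_gold = 1.9·33.7109^0.43 ≈ 8.6237, c_gold = y_gold − 0.11·k_gold ≈ 4.9155.
Gain: Δc = 4.9155 − 4.6488 ≈ 0.2667.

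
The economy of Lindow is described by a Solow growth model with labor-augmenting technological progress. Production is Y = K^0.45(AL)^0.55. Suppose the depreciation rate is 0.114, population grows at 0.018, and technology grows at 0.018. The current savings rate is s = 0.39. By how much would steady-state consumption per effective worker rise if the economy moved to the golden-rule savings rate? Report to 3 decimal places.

n + g + δ = 0.018 + 0.018 + 0.114 = 0.15.
Current steady state (s = 0.39): k* = (0.39/0.15)^(1/0.55) ≈ 5.6819, y* = 5.6819^0.45 ≈ 2.1854, c* = (1−0.39)·2.1854 ≈ 1.3331.
Setting f'(k) = n+g+δ gives 0.45·k^(0.45−1) = 0.15, hence k_gold = (0.45/0.15)^(1/0.55) ≈ 7.3704.
y_gold = 7.3704^0.45 ≈ 2.4568, c_gold = y_gold − 0.15·k_gold ≈ 1.3512.
Gain: Δc = 1.3512 − 1.3331 ≈ 0.0182.

Δc ≈ 0.018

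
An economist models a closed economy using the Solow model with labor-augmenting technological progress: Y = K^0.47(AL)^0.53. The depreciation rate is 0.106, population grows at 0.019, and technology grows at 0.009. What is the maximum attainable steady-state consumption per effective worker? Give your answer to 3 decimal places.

Break-even investment rate: n + g + δ = 0.019 + 0.009 + 0.106 = 0.134.
At the golden rule the marginal product of capital equals n+g+δ: 0.47·k^(0.47−1) = 0.134. Solving, k_gold = (0.47/0.134)^(1/0.53) ≈ 10.6731.
y_gold = 10.6731^0.47 ≈ 3.0430.
c_gold = y_gold − (n+g+δ)·k_gold = 3.0430 − 0.134·10.6731 ≈ 1.6128.

c_gold ≈ 1.613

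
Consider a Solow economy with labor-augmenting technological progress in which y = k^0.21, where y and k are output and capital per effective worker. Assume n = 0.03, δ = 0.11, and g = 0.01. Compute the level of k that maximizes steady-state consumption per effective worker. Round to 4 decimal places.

Capital per effective worker breaks even when investment replaces (n + g + δ)·k; here n + g + δ = 0.15.
At the golden rule the marginal product of capital equals n+g+δ: 0.21·k^(0.21−1) = 0.15. Solving, k_gold = (0.21/0.15)^(1/0.79) ≈ 1.5310.

k_gold ≈ 1.5310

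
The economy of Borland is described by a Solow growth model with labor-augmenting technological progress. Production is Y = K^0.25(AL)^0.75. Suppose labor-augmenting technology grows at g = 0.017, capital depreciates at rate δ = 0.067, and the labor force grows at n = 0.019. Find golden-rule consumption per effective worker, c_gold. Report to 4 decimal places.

c_gold ≈ 1.0079

The effective depreciation rate is n + g + δ = 0.019 + 0.017 + 0.067 = 0.103.
Setting f'(k) = n+g+δ gives 0.25·k^(0.25−1) = 0.103, hence k_gold = (0.25/0.103)^(1/0.75) ≈ 3.2619.
y_gold = 3.2619^0.25 ≈ 1.3439.
c_gold = y_gold − (n+g+δ)·k_gold = 1.3439 − 0.103·3.2619 ≈ 1.0079.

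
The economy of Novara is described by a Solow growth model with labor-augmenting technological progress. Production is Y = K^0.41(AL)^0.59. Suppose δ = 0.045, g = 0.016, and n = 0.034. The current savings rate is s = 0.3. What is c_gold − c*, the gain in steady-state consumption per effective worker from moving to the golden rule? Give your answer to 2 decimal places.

n + g + δ = 0.034 + 0.016 + 0.045 = 0.095.
Current steady state (s = 0.3): k* = (0.3/0.095)^(1/0.59) ≈ 7.0216, y* = 7.0216^0.41 ≈ 2.2235, c* = (1−0.3)·2.2235 ≈ 1.5565.
Golden rule sets MPK = n+g+δ: 0.41·k^(0.41−1) = 0.095, so k_gold = (0.41/0.095)^(1/0.59) ≈ 11.9227.
y_gold = 11.9227^0.41 ≈ 2.7626, c_gold = y_gold − 0.095·k_gold ≈ 1.6299.
Gain: Δc = 1.6299 − 1.5565 ≈ 0.0735.

Δc ≈ 0.07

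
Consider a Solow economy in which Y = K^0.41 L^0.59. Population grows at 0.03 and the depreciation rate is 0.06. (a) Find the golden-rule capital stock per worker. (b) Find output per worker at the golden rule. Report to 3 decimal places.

(a) k_gold ≈ 13.067; (b) y_gold ≈ 2.868

Capital per worker breaks even when investment replaces (n + δ)·k; here n + δ = 0.09.
Maximizing c = f(k) − (n+δ)·k gives f'(k) = n+δ, i.e. 0.41·k^(0.41−1) = 0.09, so k_gold = (0.41/0.09)^(1/0.59) ≈ 13.0669.
y_gold = 13.0669^0.41 ≈ 2.8683.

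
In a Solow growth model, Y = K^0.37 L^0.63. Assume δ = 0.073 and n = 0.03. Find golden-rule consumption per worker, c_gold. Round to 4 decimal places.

c_gold ≈ 1.3351

The effective depreciation rate is n + δ = 0.03 + 0.073 = 0.103.
Maximizing c = f(k) − (n+δ)·k gives f'(k) = n+δ, i.e. 0.37·k^(0.37−1) = 0.103, so k_gold = (0.37/0.103)^(1/0.63) ≈ 7.6126.
y_gold = 7.6126^0.37 ≈ 2.1192.
c_gold = y_gold − (n+δ)·k_gold = 2.1192 − 0.103·7.6126 ≈ 1.3351.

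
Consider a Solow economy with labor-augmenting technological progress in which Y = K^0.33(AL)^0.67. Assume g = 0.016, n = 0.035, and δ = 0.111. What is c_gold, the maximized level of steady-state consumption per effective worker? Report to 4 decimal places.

c_gold ≈ 0.9512

Break-even investment rate: n + g + δ = 0.035 + 0.016 + 0.111 = 0.162.
Golden rule sets MPK = n+g+δ: 0.33·k^(0.33−1) = 0.162, so k_gold = (0.33/0.162)^(1/0.67) ≈ 2.8920.
y_gold = 2.8920^0.33 ≈ 1.4197.
c_gold = y_gold − (n+g+δ)·k_gold = 1.4197 − 0.162·2.8920 ≈ 0.9512.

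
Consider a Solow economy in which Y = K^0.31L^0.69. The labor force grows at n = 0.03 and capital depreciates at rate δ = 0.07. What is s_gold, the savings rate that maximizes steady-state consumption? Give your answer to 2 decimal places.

s_gold = 0.31

Break-even investment rate: n + δ = 0.03 + 0.07 = 0.1.
At the golden rule MPK = n+δ, and in any Cobb-Douglas steady state s = (n+δ)·k/y = MPK·k/y = capital's share 0.31.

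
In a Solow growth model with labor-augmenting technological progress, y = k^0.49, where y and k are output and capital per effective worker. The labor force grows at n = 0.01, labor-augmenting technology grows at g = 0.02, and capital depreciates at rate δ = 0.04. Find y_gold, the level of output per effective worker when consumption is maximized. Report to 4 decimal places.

y_gold ≈ 6.4857

n + g + δ = 0.01 + 0.02 + 0.04 = 0.07.
At the golden rule the marginal product of capital equals n+g+δ: 0.49·k^(0.49−1) = 0.07. Solving, k_gold = (0.49/0.07)^(1/0.51) ≈ 45.3999.
Output: y_gold = k_gold^0.49 = 45.3999^0.49 ≈ 6.4857.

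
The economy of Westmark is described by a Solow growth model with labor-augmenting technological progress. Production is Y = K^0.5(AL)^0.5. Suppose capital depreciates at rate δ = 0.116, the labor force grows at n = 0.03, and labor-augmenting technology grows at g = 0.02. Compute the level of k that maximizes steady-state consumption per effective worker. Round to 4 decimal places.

Break-even investment rate: n + g + δ = 0.03 + 0.02 + 0.116 = 0.166.
Golden rule sets MPK = n+g+δ: 0.5·k^(0.5−1) = 0.166, so k_gold = (0.5/0.166)^(1/0.5) ≈ 9.0724.

k_gold ≈ 9.0724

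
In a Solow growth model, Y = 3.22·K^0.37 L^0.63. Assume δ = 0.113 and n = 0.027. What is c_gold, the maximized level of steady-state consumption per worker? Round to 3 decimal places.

The effective depreciation rate is n + δ = 0.027 + 0.113 = 0.14.
Golden rule sets MPK = n+δ: 0.37·3.22·k^(0.37−1) = 0.14, so k_gold = (0.37·3.22/0.14)^(1/0.63) ≈ 29.9281.
y_gold = 3.22·29.9281^0.37 ≈ 11.3241.
c_gold = y_gold − (n+δ)·k_gold = 11.3241 − 0.14·29.9281 ≈ 7.1342.

c_gold ≈ 7.134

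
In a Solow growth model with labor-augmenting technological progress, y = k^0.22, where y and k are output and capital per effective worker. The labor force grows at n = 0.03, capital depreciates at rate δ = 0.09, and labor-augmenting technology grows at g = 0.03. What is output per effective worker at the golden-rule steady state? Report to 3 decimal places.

Capital per effective worker breaks even when investment replaces (n + g + δ)·k; here n + g + δ = 0.15.
At the golden rule the marginal product of capital equals n+g+δ: 0.22·k^(0.22−1) = 0.15. Solving, k_gold = (0.22/0.15)^(1/0.78) ≈ 1.6340.
Output: y_gold = k_gold^0.22 = 1.6340^0.22 ≈ 1.1141.

y_gold ≈ 1.114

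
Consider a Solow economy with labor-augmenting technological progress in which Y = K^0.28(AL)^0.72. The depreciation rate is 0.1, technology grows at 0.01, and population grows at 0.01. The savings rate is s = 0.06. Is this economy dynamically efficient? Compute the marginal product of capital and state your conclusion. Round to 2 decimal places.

n + g + δ = 0.01 + 0.01 + 0.1 = 0.12.
Steady-state k*: s·k^0.28 = 0.12·k gives k* = (0.06/0.12)^(1/0.72) ≈ 0.3819.
MPK = 0.28·0.3819^(-0.72) ≈ 0.5600.
MPK > n+g+δ = 0.12, so the economy is dynamically efficient (under-saving).

dynamically efficient; MPK ≈ 0.56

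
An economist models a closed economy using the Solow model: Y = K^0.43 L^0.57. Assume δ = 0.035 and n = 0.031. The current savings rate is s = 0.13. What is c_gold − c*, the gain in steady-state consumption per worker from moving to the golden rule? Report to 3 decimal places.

Δc ≈ 0.893

Break-even investment rate: n + δ = 0.031 + 0.035 = 0.066.
Current steady state (s = 0.13): k* = (0.13/0.066)^(1/0.57) ≈ 3.2847, y* = 3.2847^0.43 ≈ 1.6676, c* = (1−0.13)·1.6676 ≈ 1.4508.
Setting f'(k) = n+δ gives 0.43·k^(0.43−1) = 0.066, hence k_gold = (0.43/0.066)^(1/0.57) ≈ 26.7878.
y_gold = 26.7878^0.43 ≈ 4.1116, c_gold = y_gold − 0.066·k_gold ≈ 2.3436.
Gain: Δc = 2.3436 − 1.4508 ≈ 0.8928.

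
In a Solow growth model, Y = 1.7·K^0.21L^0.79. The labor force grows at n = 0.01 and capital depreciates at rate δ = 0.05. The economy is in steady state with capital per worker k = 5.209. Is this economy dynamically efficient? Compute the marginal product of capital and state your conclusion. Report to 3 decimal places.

Break-even investment rate: n + δ = 0.01 + 0.05 = 0.06.
MPK = 0.21·1.7·k^(0.21−1) = 0.21·1.7·5.209^(-0.79) ≈ 0.0969.
MPK > 0.06, so the economy is dynamically efficient (under-saving).

dynamically efficient; MPK ≈ 0.097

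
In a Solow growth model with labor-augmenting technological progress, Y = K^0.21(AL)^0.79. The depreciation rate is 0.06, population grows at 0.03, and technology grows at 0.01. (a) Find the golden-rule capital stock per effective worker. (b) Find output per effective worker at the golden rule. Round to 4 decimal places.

(a) k_gold ≈ 2.5578; (b) y_gold ≈ 1.2180

Capital per effective worker breaks even when investment replaces (n + g + δ)·k; here n + g + δ = 0.1.
Golden rule sets MPK = n+g+δ: 0.21·k^(0.21−1) = 0.1, so k_gold = (0.21/0.1)^(1/0.79) ≈ 2.5578.
y_gold = 2.5578^0.21 ≈ 1.2180.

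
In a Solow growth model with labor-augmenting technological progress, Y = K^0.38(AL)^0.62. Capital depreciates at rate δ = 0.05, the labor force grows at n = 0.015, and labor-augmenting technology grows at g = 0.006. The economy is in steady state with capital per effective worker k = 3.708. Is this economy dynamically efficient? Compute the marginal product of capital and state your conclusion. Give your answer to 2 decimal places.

dynamically efficient; MPK ≈ 0.17

Break-even investment rate: n + g + δ = 0.015 + 0.006 + 0.05 = 0.071.
MPK = 0.38·k^(0.38−1) = 0.38·3.708^(-0.62) ≈ 0.1686.
MPK > 0.071, so the economy is dynamically efficient (under-saving).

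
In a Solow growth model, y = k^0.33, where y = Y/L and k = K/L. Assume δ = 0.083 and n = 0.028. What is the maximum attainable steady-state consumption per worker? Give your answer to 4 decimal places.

Break-even investment rate: n + δ = 0.028 + 0.083 = 0.111.
Setting f'(k) = n+δ gives 0.33·k^(0.33−1) = 0.111, hence k_gold = (0.33/0.111)^(1/0.67) ≈ 5.0846.
y_gold = 5.0846^0.33 ≈ 1.7103.
c_gold = y_gold − (n+δ)·k_gold = 1.7103 − 0.111·5.0846 ≈ 1.1459.

c_gold ≈ 1.1459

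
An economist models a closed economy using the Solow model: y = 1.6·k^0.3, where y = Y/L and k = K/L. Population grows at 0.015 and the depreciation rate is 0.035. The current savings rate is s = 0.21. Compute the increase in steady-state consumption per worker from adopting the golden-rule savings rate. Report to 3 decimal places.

Break-even investment rate: n + δ = 0.015 + 0.035 = 0.05.
Current steady state (s = 0.21): k* = (0.21·1.6/0.05)^(1/0.7) ≈ 15.2039, y* = 1.6·15.2039^0.3 ≈ 3.6200, c* = (1−0.21)·3.6200 ≈ 2.8598.
Golden rule sets MPK = n+δ: 0.3·1.6·k^(0.3−1) = 0.05, so k_gold = (0.3·1.6/0.05)^(1/0.7) ≈ 25.3072.
y_gold = 1.6·25.3072^0.3 ≈ 4.2179, c_gold = y_gold − 0.05·k_gold ≈ 2.9525.
Gain: Δc = 2.9525 − 2.8598 ≈ 0.0927.

Δc ≈ 0.093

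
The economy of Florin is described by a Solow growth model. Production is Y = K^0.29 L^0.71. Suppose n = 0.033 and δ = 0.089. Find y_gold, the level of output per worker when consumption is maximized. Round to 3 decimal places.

n + δ = 0.033 + 0.089 = 0.122.
Maximizing c = f(k) − (n+δ)·k gives f'(k) = n+δ, i.e. 0.29·k^(0.29−1) = 0.122, so k_gold = (0.29/0.122)^(1/0.71) ≈ 3.3856.
Output: y_gold = k_gold^0.29 = 3.3856^0.29 ≈ 1.4243.

y_gold ≈ 1.424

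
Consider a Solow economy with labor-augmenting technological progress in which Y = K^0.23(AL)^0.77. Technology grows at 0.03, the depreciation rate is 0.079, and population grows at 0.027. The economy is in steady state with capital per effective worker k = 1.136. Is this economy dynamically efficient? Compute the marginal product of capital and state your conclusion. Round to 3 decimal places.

dynamically efficient; MPK ≈ 0.208

The effective depreciation rate is n + g + δ = 0.027 + 0.03 + 0.079 = 0.136.
MPK = 0.23·k^(0.23−1) = 0.23·1.136^(-0.77) ≈ 0.2085.
MPK > 0.136, so the economy is dynamically efficient (under-saving).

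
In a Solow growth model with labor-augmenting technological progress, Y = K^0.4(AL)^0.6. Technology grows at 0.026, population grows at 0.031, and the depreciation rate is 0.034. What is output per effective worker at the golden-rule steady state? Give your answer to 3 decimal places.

y_gold ≈ 2.683

Capital per effective worker breaks even when investment replaces (n + g + δ)·k; here n + g + δ = 0.091.
Golden rule sets MPK = n+g+δ: 0.4·k^(0.4−1) = 0.091, so k_gold = (0.4/0.091)^(1/0.6) ≈ 11.7950.
Output: y_gold = k_gold^0.4 = 11.7950^0.4 ≈ 2.6834.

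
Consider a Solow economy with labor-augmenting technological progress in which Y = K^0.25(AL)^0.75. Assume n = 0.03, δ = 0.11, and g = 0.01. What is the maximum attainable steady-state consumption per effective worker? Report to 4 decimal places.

c_gold ≈ 0.8892

n + g + δ = 0.03 + 0.01 + 0.11 = 0.15.
Golden rule sets MPK = n+g+δ: 0.25·k^(0.25−1) = 0.15, so k_gold = (0.25/0.15)^(1/0.75) ≈ 1.9761.
y_gold = 1.9761^0.25 ≈ 1.1856.
c_gold = y_gold − (n+g+δ)·k_gold = 1.1856 − 0.15·1.9761 ≈ 0.8892.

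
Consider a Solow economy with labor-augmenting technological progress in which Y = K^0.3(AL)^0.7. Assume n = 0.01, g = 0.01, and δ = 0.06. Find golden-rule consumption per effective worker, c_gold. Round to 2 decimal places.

c_gold ≈ 1.23

Capital per effective worker breaks even when investment replaces (n + g + δ)·k; here n + g + δ = 0.08.
Golden rule sets MPK = n+g+δ: 0.3·k^(0.3−1) = 0.08, so k_gold = (0.3/0.08)^(1/0.7) ≈ 6.6076.
y_gold = 6.6076^0.3 ≈ 1.7620.
c_gold = y_gold − (n+g+δ)·k_gold = 1.7620 − 0.08·6.6076 ≈ 1.2334.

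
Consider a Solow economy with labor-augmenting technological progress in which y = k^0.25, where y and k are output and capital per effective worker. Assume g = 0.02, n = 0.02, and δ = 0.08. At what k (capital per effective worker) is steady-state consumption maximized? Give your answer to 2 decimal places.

The effective depreciation rate is n + g + δ = 0.02 + 0.02 + 0.08 = 0.12.
Setting f'(k) = n+g+δ gives 0.25·k^(0.25−1) = 0.12, hence k_gold = (0.25/0.12)^(1/0.75) ≈ 2.6608.

k_gold ≈ 2.66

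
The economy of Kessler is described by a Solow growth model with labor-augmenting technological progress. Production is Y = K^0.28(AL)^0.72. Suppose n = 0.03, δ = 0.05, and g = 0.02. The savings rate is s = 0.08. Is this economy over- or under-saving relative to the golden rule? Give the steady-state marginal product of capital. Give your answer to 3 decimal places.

under-saving; MPK ≈ 0.350

n + g + δ = 0.03 + 0.02 + 0.05 = 0.1.
Steady-state k*: s·k^0.28 = 0.1·k gives k* = (0.08/0.1)^(1/0.72) ≈ 0.7335.
MPK = 0.28·0.7335^(-0.72) ≈ 0.3500.
MPK > n+g+δ = 0.1, so the economy is dynamically efficient (under-saving).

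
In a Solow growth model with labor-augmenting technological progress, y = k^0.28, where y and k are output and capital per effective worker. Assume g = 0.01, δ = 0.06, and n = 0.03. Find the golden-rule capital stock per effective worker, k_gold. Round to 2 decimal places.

k_gold ≈ 4.18

Capital per effective worker breaks even when investment replaces (n + g + δ)·k; here n + g + δ = 0.1.
Setting f'(k) = n+g+δ gives 0.28·k^(0.28−1) = 0.1, hence k_gold = (0.28/0.1)^(1/0.72) ≈ 4.1788.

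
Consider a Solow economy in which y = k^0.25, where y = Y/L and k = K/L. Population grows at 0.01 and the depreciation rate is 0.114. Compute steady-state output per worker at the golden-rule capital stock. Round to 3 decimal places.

y_gold ≈ 1.263

n + δ = 0.01 + 0.114 = 0.124.
Maximizing c = f(k) − (n+δ)·k gives f'(k) = n+δ, i.e. 0.25·k^(0.25−1) = 0.124, so k_gold = (0.25/0.124)^(1/0.75) ≈ 2.5470.
Output: y_gold = k_gold^0.25 = 2.5470^0.25 ≈ 1.2633.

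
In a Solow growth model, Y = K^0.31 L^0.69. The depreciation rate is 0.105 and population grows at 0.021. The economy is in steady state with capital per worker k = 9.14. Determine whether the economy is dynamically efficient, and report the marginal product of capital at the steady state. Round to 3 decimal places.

dynamically inefficient; MPK ≈ 0.067

n + δ = 0.021 + 0.105 = 0.126.
MPK = 0.31·k^(0.31−1) = 0.31·9.14^(-0.69) ≈ 0.0673.
MPK < 0.126, so the economy is dynamically inefficient (over-saving).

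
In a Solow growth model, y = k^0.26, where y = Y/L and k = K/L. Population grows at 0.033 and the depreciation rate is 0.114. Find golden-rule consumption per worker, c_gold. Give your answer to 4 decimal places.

n + δ = 0.033 + 0.114 = 0.147.
Maximizing c = f(k) − (n+δ)·k gives f'(k) = n+δ, i.e. 0.26·k^(0.26−1) = 0.147, so k_gold = (0.26/0.147)^(1/0.74) ≈ 2.1611.
y_gold = 2.1611^0.26 ≈ 1.2218.
c_gold = y_gold − (n+δ)·k_gold = 1.2218 − 0.147·2.1611 ≈ 0.9042.

c_gold ≈ 0.9042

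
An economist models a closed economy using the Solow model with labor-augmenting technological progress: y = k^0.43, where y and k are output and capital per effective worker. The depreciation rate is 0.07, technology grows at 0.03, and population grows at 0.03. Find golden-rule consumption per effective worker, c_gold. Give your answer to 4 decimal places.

Break-even investment rate: n + g + δ = 0.03 + 0.03 + 0.07 = 0.13.
At the golden rule the marginal product of capital equals n+g+δ: 0.43·k^(0.43−1) = 0.13. Solving, k_gold = (0.43/0.13)^(1/0.57) ≈ 8.1554.
y_gold = 8.1554^0.43 ≈ 2.4656.
c_gold = y_gold − (n+g+δ)·k_gold = 2.4656 − 0.13·8.1554 ≈ 1.4054.

c_gold ≈ 1.4054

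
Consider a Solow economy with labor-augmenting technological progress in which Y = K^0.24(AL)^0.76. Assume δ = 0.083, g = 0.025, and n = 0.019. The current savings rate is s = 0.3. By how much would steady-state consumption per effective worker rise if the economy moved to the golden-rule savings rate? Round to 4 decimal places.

Δc ≈ 0.0109

The effective depreciation rate is n + g + δ = 0.019 + 0.025 + 0.083 = 0.127.
Current steady state (s = 0.3): k* = (0.3/0.127)^(1/0.76) ≈ 3.0989, y* = 3.0989^0.24 ≈ 1.3119, c* = (1−0.3)·1.3119 ≈ 0.9183.
Setting f'(k) = n+g+δ gives 0.24·k^(0.24−1) = 0.127, hence k_gold = (0.24/0.127)^(1/0.76) ≈ 2.3104.
y_gold = 2.3104^0.24 ≈ 1.2226, c_gold = y_gold − 0.127·k_gold ≈ 0.9292.
Gain: Δc = 0.9292 − 0.9183 ≈ 0.0109.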